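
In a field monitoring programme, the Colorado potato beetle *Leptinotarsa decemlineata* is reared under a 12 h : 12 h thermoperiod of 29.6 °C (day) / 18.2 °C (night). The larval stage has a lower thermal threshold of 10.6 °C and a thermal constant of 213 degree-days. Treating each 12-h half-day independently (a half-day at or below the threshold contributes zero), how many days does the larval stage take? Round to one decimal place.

16.0 days

Day half: max(0, 29.6 − 10.6) × 0.5 = 19.0 × 0.5 = 9.50 DD.
Night half: max(0, 18.2 − 10.6) × 0.5 = 7.6 × 0.5 = 3.80 DD.
Per 24 h: 13.30 DD/day.
Duration = 213 / 13.30 = 16.015 ≈ 16.0 days.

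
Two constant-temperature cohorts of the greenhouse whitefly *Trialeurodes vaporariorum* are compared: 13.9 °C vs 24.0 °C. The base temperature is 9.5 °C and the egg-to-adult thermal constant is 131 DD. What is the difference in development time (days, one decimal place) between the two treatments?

20.7 days

At 13.9 °C: 131 / (13.9 − 9.5) = 131 / 4.4 = 29.773 d.
At 24.0 °C: 131 / (24.0 − 9.5) = 131 / 14.5 = 9.034 d.
Difference = |29.773 − 9.034| = 20.738 ≈ 20.7 days.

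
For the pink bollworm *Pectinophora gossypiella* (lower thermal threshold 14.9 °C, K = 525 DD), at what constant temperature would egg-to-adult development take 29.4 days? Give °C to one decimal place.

32.8 °C

Required daily accumulation = 525 / 29.4 = 17.857 DD/day.
T = T_base + 17.857 = 14.9 + 17.857 = 32.757 ≈ 32.8 °C.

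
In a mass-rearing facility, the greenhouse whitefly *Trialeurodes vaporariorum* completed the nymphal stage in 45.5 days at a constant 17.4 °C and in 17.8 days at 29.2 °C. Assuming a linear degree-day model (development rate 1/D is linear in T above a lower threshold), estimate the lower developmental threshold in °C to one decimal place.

Equal thermal constants: D₁(T₁ − T_b) = D₂(T₂ − T_b).
45.5·(17.4 − T_b) = 17.8·(29.2 − T_b)
T_b = (45.5·17.4 − 17.8·29.2) / (45.5 − 17.8) = 271.94 / 27.7 = 9.817 °C ≈ 9.8 °C.

9.8 °C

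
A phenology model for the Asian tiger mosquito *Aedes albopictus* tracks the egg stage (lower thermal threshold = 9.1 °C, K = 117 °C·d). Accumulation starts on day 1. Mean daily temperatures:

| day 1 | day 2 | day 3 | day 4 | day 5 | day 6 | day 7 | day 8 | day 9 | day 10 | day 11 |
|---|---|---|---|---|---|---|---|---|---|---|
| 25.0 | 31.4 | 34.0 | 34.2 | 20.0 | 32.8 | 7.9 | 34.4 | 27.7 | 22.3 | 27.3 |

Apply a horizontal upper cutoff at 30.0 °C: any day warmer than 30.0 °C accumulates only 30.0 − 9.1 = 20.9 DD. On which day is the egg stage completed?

day 8

Daily DD above 9.1 °C (capped at 20.9): 15.9, 20.9, 20.9, 20.9, 10.9, 20.9, 0.0, 20.9, 18.6, 13.2, 18.2.
Cumulative: 15.9, 36.8, 57.7, 78.6, 89.5, 110.4, 110.4, 131.3, 149.9, 163.1, 181.3.
The total first reaches 117 DD on day 8.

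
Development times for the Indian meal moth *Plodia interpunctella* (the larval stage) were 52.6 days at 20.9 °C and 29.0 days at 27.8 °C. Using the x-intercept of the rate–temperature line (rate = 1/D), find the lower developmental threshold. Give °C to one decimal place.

Linear rate model ⇒ the product D·(T − T_b) is constant across temperatures.
52.6·(20.9 − T_b) = 29.0·(27.8 − T_b)
T_b = (52.6·20.9 − 29.0·27.8) / (52.6 − 29.0) = 293.14 / 23.6 = 12.421 °C ≈ 12.4 °C.

12.4 °C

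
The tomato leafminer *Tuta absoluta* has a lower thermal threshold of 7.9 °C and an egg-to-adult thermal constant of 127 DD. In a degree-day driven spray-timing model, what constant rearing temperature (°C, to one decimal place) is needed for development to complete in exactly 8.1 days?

23.6 °C

Required daily accumulation = 127 / 8.1 = 15.679 DD/day.
T = T_base + 15.679 = 7.9 + 15.679 = 23.579 ≈ 23.6 °C.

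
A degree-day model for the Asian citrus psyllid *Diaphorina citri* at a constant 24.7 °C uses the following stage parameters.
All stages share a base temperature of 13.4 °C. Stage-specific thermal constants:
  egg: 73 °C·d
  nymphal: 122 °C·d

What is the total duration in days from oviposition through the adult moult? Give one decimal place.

17.3 days

Daily accumulation at 24.7 °C = 24.7 − 13.4 = 11.3 DD/day.
Total K = 73 + 122 = 195 DD.
Total duration = 195 / 11.3 = 17.257 ≈ 17.3 days.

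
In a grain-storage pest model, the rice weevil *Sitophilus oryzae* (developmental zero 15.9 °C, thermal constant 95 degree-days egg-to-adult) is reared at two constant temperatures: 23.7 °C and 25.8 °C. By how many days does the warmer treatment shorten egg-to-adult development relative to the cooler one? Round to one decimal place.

2.6 days

At 23.7 °C: 95 / (23.7 − 15.9) = 95 / 7.8 = 12.179 d.
At 25.8 °C: 95 / (25.8 − 15.9) = 95 / 9.9 = 9.596 d.
Difference = |12.179 − 9.596| = 2.584 ≈ 2.6 days.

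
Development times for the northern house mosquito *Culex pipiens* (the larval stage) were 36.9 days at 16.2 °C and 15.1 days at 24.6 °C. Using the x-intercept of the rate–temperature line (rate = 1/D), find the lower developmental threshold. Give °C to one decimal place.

Under the model K = D·(T − T_b), so D₁·(T₁ − T_b) = D₂·(T₂ − T_b).
36.9·(16.2 − T_b) = 15.1·(24.6 − T_b)
T_b = (36.9·16.2 − 15.1·24.6) / (36.9 − 15.1) = 226.32 / 21.8 = 10.382 °C ≈ 10.4 °C.

10.4 °C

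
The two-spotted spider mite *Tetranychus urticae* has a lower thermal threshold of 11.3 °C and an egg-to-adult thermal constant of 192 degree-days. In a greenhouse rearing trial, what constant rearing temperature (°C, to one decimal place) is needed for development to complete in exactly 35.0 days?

16.8 °C

Required daily accumulation = 192 / 35.0 = 5.486 DD/day.
T = T_base + 5.486 = 11.3 + 5.486 = 16.786 ≈ 16.8 °C.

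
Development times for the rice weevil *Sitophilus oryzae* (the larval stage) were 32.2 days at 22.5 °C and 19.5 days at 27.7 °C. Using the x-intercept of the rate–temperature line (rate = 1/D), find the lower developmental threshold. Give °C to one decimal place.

Under the model K = D·(T − T_b), so D₁·(T₁ − T_b) = D₂·(T₂ − T_b).
32.2·(22.5 − T_b) = 19.5·(27.7 − T_b)
T_b = (32.2·22.5 − 19.5·27.7) / (32.2 − 19.5) = 184.35 / 12.7 = 14.516 °C ≈ 14.5 °C.

14.5 °C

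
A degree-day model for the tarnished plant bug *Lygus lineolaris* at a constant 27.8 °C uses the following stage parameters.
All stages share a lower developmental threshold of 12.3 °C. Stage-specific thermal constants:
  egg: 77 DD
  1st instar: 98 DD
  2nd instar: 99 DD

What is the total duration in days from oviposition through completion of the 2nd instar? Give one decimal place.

17.7 days

Daily accumulation at 27.8 °C = 27.8 − 12.3 = 15.5 DD/day.
Total K = 77 + 98 + 99 = 274 DD.
Total duration = 274 / 15.5 = 17.677 ≈ 17.7 days.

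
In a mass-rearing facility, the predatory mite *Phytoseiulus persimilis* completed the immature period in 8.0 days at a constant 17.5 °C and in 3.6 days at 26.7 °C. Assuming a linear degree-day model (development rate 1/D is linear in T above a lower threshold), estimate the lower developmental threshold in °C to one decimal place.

10.0 °C

Under the model K = D·(T − T_b), so D₁·(T₁ − T_b) = D₂·(T₂ − T_b).
8.0·(17.5 − T_b) = 3.6·(26.7 − T_b)
T_b = (8.0·17.5 − 3.6·26.7) / (8.0 − 3.6) = 43.88 / 4.4 = 9.973 °C ≈ 10.0 °C.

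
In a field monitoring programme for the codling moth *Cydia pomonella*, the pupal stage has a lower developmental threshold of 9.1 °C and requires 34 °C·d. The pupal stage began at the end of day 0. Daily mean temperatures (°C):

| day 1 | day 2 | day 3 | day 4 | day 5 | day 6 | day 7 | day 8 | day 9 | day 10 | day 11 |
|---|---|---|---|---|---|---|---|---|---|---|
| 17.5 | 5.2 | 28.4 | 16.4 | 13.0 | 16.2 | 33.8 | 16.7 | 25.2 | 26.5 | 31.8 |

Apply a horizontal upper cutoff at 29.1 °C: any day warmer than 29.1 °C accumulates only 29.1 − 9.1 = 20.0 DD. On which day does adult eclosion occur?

Daily DD above 9.1 °C (capped at 20.0): 8.4, 0.0, 19.3, 7.3, 3.9, 7.1, 20.0, 7.6, 16.1, 17.4, 20.0.
Cumulative: 8.4, 8.4, 27.7, 35.0, 38.9, 46.0, 66.0, 73.6, 89.7, 107.1, 127.1.
The total first reaches 34 DD on day 4.

day 4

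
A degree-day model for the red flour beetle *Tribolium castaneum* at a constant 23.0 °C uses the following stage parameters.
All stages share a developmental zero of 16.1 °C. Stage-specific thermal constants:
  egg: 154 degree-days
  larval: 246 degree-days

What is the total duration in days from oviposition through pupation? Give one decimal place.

58.0 days

Daily accumulation at 23.0 °C = 23.0 − 16.1 = 6.9 DD/day.
Total K = 154 + 246 = 400 DD.
Total duration = 400 / 6.9 = 57.971 ≈ 58.0 days.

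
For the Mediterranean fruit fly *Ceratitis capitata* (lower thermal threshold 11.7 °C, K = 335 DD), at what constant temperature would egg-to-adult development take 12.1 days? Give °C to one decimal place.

Required daily accumulation = 335 / 12.1 = 27.686 DD/day.
T = T_base + 27.686 = 11.7 + 27.686 = 39.386 ≈ 39.4 °C.

39.4 °C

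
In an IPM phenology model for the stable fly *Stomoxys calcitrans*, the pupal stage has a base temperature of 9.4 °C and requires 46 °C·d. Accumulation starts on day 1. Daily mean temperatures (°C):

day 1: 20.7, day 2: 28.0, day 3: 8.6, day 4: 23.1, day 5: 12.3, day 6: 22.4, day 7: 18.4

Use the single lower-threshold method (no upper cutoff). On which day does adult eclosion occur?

day 5

Daily DD above 9.4 °C: 11.3, 18.6, 0.0, 13.7, 2.9, 13.0, 9.0.
Cumulative: 11.3, 29.9, 29.9, 43.6, 46.5, 59.5, 68.5.
The total first reaches 46 DD on day 5.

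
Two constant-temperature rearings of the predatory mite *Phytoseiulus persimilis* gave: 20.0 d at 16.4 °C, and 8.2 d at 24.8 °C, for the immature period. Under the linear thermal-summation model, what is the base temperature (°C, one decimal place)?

10.6 °C

Linear rate model ⇒ the product D·(T − T_b) is constant across temperatures.
20.0·(16.4 − T_b) = 8.2·(24.8 − T_b)
T_b = (20.0·16.4 − 8.2·24.8) / (20.0 − 8.2) = 124.64 / 11.8 = 10.563 °C ≈ 10.6 °C.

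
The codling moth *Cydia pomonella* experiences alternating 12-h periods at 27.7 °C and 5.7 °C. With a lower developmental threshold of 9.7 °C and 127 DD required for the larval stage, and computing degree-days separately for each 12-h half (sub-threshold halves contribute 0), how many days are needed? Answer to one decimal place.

Day half: max(0, 27.7 − 9.7) × 0.5 = 18.0 × 0.5 = 9.00 DD.
Night half: max(0, 5.7 − 9.7) × 0.5 = 0.0 × 0.5 = 0.00 DD.
Per 24 h: 9.00 DD/day.
Duration = 127 / 9.00 = 14.111 ≈ 14.1 days.

14.1 days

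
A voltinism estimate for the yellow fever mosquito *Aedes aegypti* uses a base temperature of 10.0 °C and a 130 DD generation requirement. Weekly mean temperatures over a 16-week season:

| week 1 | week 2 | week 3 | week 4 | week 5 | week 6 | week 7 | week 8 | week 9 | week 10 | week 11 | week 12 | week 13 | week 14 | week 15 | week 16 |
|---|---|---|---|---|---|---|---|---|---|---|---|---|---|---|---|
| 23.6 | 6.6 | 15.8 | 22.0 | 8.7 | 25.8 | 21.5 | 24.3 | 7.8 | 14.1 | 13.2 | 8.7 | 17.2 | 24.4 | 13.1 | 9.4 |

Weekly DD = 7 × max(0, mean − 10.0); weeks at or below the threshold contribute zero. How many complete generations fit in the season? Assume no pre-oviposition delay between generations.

Weekly DD (7 × max(0, T̄ − 10.0)): 95.2, 0.0, 40.6, 84.0, 0.0, 110.6, 80.5, 100.1, 0.0, 28.7, 22.4, 0.0, 50.4, 100.8, 21.7, 0.0.
Season total = 735.0 DD.
Complete generations = ⌊735.0 / 130⌋ = 5.

5 generations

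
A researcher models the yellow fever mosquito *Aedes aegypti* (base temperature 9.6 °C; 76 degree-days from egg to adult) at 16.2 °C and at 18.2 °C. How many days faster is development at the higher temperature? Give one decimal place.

2.7 days

At 16.2 °C: 76 / (16.2 − 9.6) = 76 / 6.6 = 11.515 d.
At 18.2 °C: 76 / (18.2 − 9.6) = 76 / 8.6 = 8.837 d.
Difference = |11.515 − 8.837| = 2.678 ≈ 2.7 days.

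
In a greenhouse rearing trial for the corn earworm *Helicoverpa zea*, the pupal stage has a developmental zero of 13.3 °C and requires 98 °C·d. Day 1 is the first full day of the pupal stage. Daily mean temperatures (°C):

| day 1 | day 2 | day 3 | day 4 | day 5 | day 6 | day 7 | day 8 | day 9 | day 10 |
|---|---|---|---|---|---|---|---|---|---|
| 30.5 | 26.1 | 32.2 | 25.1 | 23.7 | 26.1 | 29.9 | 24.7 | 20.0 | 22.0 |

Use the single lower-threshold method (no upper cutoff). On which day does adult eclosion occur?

day 7

Daily DD above 13.3 °C: 17.2, 12.8, 18.9, 11.8, 10.4, 12.8, 16.6, 11.4, 6.7, 8.7.
Cumulative: 17.2, 30.0, 48.9, 60.7, 71.1, 83.9, 100.5, 111.9, 118.6, 127.3.
The total first reaches 98 DD on day 7.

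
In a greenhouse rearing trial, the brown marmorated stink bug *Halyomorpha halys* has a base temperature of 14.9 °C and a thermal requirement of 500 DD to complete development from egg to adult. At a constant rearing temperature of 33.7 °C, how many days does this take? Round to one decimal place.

Daily accumulation = 33.7 − 14.9 = 18.8 DD/day.
Duration = 500 / 18.8 = 26.596 ≈ 26.6 days.

26.6 days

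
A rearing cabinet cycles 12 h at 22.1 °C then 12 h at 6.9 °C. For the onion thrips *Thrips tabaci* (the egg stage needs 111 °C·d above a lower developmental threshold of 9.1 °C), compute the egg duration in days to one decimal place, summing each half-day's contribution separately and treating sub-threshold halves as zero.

17.1 days

Day half: max(0, 22.1 − 9.1) × 0.5 = 13.0 × 0.5 = 6.50 DD.
Night half: max(0, 6.9 − 9.1) × 0.5 = 0.0 × 0.5 = 0.00 DD.
Per 24 h: 6.50 DD/day.
Duration = 111 / 6.50 = 17.077 ≈ 17.1 days.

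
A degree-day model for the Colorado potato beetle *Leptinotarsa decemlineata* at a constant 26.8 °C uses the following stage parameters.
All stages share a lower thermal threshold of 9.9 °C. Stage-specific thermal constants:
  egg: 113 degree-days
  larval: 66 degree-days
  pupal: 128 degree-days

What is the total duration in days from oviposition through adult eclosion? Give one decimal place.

Daily accumulation at 26.8 °C = 26.8 − 9.9 = 16.9 DD/day.
Total K = 113 + 66 + 128 = 307 DD.
Total duration = 307 / 16.9 = 18.166 ≈ 18.2 days.

18.2 days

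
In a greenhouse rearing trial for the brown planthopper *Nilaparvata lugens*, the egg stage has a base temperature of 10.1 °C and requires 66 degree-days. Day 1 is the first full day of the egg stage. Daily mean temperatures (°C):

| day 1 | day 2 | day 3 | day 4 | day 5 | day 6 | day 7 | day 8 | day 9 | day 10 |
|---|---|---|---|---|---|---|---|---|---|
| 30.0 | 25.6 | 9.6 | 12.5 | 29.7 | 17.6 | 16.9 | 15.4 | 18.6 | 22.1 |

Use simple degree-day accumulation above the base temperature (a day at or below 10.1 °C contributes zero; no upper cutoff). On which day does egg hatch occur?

day 7

Daily DD above 10.1 °C: 19.9, 15.5, 0.0, 2.4, 19.6, 7.5, 6.8, 5.3, 8.5, 12.0.
Cumulative: 19.9, 35.4, 35.4, 37.8, 57.4, 64.9, 71.7, 77.0, 85.5, 97.5.
The total first reaches 66 DD on day 7.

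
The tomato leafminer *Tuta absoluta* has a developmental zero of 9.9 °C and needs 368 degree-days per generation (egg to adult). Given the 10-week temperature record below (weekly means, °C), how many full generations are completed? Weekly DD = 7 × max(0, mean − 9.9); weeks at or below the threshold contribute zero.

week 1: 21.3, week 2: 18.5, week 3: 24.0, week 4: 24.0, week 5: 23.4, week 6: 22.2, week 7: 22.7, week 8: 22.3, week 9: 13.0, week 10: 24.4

2 generations

Weekly DD (7 × max(0, T̄ − 9.9)): 79.8, 60.2, 98.7, 98.7, 94.5, 86.1, 89.6, 86.8, 21.7, 101.5.
Season total = 817.6 DD.
Complete generations = ⌊817.6 / 368⌋ = 2.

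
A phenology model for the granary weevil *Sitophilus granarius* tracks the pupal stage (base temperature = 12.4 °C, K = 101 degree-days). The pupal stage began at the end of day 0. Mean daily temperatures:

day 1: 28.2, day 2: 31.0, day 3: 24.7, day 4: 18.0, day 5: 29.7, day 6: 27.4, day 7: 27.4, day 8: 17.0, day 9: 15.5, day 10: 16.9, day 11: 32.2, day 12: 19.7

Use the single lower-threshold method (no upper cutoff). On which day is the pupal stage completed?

day 8

Daily DD above 12.4 °C: 15.8, 18.6, 12.3, 5.6, 17.3, 15.0, 15.0, 4.6, 3.1, 4.5, 19.8, 7.3.
Cumulative: 15.8, 34.4, 46.7, 52.3, 69.6, 84.6, 99.6, 104.2, 107.3, 111.8, 131.6, 138.9.
The total first reaches 101 DD on day 8.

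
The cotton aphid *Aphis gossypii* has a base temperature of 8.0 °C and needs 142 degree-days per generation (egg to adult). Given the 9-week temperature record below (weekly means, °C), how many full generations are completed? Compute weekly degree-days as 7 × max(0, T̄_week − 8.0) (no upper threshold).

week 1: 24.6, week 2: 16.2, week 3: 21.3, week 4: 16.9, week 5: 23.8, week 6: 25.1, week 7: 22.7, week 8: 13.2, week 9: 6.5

4 generations

Weekly DD (7 × max(0, T̄ − 8.0)): 116.2, 57.4, 93.1, 62.3, 110.6, 119.7, 102.9, 36.4, 0.0.
Season total = 698.6 DD.
Complete generations = ⌊698.6 / 142⌋ = 4.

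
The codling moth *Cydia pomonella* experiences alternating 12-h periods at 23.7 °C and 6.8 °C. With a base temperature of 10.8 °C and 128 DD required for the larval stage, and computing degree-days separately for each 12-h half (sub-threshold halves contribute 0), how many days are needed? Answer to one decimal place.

19.8 days

Day half: max(0, 23.7 − 10.8) × 0.5 = 12.9 × 0.5 = 6.45 DD.
Night half: max(0, 6.8 − 10.8) × 0.5 = 0.0 × 0.5 = 0.00 DD.
Per 24 h: 6.45 DD/day.
Duration = 128 / 6.45 = 19.845 ≈ 19.8 days.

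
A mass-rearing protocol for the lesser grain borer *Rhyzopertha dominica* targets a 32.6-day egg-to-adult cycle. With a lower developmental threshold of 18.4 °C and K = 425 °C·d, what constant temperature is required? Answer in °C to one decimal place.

Required daily accumulation = 425 / 32.6 = 13.037 DD/day.
T = T_base + 13.037 = 18.4 + 13.037 = 31.437 ≈ 31.4 °C.

31.4 °C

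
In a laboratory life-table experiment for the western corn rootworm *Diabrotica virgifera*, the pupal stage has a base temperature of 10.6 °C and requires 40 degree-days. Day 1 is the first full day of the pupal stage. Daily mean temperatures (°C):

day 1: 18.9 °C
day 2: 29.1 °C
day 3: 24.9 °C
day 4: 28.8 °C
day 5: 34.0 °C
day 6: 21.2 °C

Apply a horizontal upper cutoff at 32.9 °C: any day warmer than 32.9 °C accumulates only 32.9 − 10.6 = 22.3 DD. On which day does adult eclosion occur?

Daily DD above 10.6 °C (capped at 22.3): 8.3, 18.5, 14.3, 18.2, 22.3, 10.6.
Cumulative: 8.3, 26.8, 41.1, 59.3, 81.6, 92.2.
The total first reaches 40 DD on day 3.

day 3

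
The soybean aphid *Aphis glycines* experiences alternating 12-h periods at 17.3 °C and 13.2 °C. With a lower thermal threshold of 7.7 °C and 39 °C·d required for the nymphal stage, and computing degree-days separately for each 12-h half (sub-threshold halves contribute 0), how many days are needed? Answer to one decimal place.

5.2 days

Day half: max(0, 17.3 − 7.7) × 0.5 = 9.6 × 0.5 = 4.80 DD.
Night half: max(0, 13.2 − 7.7) × 0.5 = 5.5 × 0.5 = 2.75 DD.
Per 24 h: 7.55 DD/day.
Duration = 39 / 7.55 = 5.166 ≈ 5.2 days.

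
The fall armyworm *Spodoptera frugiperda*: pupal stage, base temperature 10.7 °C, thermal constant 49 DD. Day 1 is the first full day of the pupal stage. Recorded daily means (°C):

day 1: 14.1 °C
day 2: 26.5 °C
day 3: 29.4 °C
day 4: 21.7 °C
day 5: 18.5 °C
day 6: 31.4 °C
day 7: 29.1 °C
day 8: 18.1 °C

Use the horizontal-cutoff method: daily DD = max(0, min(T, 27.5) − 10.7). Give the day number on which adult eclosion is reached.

day 5

Daily DD above 10.7 °C (capped at 16.8): 3.4, 15.8, 16.8, 11.0, 7.8, 16.8, 16.8, 7.4.
Cumulative: 3.4, 19.2, 36.0, 47.0, 54.8, 71.6, 88.4, 95.8.
The total first reaches 49 DD on day 5.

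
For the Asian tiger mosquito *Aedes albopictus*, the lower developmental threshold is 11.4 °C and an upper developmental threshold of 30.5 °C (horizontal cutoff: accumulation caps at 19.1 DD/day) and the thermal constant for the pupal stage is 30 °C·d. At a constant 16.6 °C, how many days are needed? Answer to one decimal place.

Daily accumulation = 16.6 − 11.4 = 5.2 DD/day.
Duration = 30 / 5.2 = 5.769 ≈ 5.8 days.

5.8 days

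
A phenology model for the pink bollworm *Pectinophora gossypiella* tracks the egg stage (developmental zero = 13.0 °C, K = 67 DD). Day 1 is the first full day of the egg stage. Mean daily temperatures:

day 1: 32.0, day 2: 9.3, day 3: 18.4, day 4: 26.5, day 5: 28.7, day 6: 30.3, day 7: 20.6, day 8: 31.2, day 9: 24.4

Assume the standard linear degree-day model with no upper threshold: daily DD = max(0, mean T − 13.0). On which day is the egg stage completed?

Daily DD above 13.0 °C: 19.0, 0.0, 5.4, 13.5, 15.7, 17.3, 7.6, 18.2, 11.4.
Cumulative: 19.0, 19.0, 24.4, 37.9, 53.6, 70.9, 78.5, 96.7, 108.1.
The total first reaches 67 DD on day 6.

day 6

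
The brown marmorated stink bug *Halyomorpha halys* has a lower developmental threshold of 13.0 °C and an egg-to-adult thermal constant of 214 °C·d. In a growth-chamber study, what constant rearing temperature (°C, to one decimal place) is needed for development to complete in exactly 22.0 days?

Required daily accumulation = 214 / 22.0 = 9.727 DD/day.
T = T_base + 9.727 = 13.0 + 9.727 = 22.727 ≈ 22.7 °C.

22.7 °C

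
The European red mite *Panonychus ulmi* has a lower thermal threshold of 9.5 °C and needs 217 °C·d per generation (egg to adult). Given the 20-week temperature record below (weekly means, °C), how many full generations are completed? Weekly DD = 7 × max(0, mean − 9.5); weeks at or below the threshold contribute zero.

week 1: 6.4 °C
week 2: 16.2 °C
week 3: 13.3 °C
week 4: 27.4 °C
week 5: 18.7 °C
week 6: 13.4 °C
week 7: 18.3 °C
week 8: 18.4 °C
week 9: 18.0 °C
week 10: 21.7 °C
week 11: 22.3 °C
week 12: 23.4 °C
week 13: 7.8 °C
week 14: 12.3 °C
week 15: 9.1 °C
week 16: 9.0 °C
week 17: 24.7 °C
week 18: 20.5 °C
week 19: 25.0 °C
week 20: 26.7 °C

Weekly DD (7 × max(0, T̄ − 9.5)): 0.0, 46.9, 26.6, 125.3, 64.4, 27.3, 61.6, 62.3, 59.5, 85.4, 89.6, 97.3, 0.0, 19.6, 0.0, 0.0, 106.4, 77.0, 108.5, 120.4.
Season total = 1178.1 DD.
Complete generations = ⌊1178.1 / 217⌋ = 5.

5 generations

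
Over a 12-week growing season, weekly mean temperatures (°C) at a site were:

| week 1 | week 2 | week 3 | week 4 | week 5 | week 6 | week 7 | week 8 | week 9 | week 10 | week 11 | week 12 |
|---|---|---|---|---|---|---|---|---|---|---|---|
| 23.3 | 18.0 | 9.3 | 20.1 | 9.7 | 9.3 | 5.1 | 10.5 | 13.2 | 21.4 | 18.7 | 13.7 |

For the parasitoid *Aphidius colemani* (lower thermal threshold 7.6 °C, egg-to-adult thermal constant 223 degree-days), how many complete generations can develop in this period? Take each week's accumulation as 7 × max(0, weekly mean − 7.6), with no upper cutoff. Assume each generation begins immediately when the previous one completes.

Weekly DD (7 × max(0, T̄ − 7.6)): 109.9, 72.8, 11.9, 87.5, 14.7, 11.9, 0.0, 20.3, 39.2, 96.6, 77.7, 42.7.
Season total = 585.2 DD.
Complete generations = ⌊585.2 / 223⌋ = 2.

2 generations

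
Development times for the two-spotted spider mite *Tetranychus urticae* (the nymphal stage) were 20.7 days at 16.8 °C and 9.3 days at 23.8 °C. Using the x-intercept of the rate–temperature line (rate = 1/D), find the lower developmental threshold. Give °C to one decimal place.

Equal thermal constants: D₁(T₁ − T_b) = D₂(T₂ − T_b).
20.7·(16.8 − T_b) = 9.3·(23.8 − T_b)
T_b = (20.7·16.8 − 9.3·23.8) / (20.7 − 9.3) = 126.42 / 11.4 = 11.089 °C ≈ 11.1 °C.

11.1 °C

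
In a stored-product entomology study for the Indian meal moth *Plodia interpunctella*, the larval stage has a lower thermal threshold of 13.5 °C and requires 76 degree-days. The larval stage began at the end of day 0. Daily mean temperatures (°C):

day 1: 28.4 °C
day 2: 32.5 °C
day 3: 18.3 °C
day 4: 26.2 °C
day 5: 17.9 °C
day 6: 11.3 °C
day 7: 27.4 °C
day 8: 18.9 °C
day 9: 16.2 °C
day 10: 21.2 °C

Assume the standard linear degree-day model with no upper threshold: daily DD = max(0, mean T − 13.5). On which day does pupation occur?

day 9

Daily DD above 13.5 °C: 14.9, 19.0, 4.8, 12.7, 4.4, 0.0, 13.9, 5.4, 2.7, 7.7.
Cumulative: 14.9, 33.9, 38.7, 51.4, 55.8, 55.8, 69.7, 75.1, 77.8, 85.5.
The total first reaches 76 DD on day 9.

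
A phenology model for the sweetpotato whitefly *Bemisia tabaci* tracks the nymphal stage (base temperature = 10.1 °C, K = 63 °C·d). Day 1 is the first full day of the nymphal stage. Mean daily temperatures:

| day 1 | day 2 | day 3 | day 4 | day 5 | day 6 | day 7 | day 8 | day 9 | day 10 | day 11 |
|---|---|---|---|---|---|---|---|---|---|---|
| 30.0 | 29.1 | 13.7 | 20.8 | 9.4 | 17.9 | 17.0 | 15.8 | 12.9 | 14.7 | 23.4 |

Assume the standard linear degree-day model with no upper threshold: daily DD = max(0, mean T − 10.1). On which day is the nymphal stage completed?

Daily DD above 10.1 °C: 19.9, 19.0, 3.6, 10.7, 0.0, 7.8, 6.9, 5.7, 2.8, 4.6, 13.3.
Cumulative: 19.9, 38.9, 42.5, 53.2, 53.2, 61.0, 67.9, 73.6, 76.4, 81.0, 94.3.
The total first reaches 63 DD on day 7.

day 7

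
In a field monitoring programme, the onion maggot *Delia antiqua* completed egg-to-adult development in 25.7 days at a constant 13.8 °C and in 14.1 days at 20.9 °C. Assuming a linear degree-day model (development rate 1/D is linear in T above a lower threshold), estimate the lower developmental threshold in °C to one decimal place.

5.2 °C

Equal thermal constants: D₁(T₁ − T_b) = D₂(T₂ − T_b).
25.7·(13.8 − T_b) = 14.1·(20.9 − T_b)
T_b = (25.7·13.8 − 14.1·20.9) / (25.7 − 14.1) = 59.97 / 11.6 = 5.170 °C ≈ 5.2 °C.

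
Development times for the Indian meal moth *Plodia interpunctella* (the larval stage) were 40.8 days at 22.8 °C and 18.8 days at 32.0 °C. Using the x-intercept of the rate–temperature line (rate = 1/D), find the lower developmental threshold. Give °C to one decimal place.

Equal thermal constants: D₁(T₁ − T_b) = D₂(T₂ − T_b).
40.8·(22.8 − T_b) = 18.8·(32.0 − T_b)
T_b = (40.8·22.8 − 18.8·32.0) / (40.8 − 18.8) = 328.64 / 22.0 = 14.938 °C ≈ 14.9 °C.

14.9 °C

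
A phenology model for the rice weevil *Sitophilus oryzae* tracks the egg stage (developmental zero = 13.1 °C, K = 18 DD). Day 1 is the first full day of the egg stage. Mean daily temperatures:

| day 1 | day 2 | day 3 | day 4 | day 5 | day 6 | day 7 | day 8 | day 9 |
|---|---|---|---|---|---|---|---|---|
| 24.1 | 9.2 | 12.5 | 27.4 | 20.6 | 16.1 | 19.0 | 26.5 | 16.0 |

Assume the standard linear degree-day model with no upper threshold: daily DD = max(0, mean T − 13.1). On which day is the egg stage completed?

Daily DD above 13.1 °C: 11.0, 0.0, 0.0, 14.3, 7.5, 3.0, 5.9, 13.4, 2.9.
Cumulative: 11.0, 11.0, 11.0, 25.3, 32.8, 35.8, 41.7, 55.1, 58.0.
The total first reaches 18 DD on day 4.

day 4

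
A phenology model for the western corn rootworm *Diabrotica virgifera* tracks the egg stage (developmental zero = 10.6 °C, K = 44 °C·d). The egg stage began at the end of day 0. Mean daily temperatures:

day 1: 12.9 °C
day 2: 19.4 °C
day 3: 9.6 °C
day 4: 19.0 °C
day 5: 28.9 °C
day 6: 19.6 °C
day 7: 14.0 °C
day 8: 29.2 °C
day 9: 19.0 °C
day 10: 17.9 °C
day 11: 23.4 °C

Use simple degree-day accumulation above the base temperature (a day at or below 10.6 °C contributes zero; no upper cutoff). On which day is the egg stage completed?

Daily DD above 10.6 °C: 2.3, 8.8, 0.0, 8.4, 18.3, 9.0, 3.4, 18.6, 8.4, 7.3, 12.8.
Cumulative: 2.3, 11.1, 11.1, 19.5, 37.8, 46.8, 50.2, 68.8, 77.2, 84.5, 97.3.
The total first reaches 44 DD on day 6.

day 6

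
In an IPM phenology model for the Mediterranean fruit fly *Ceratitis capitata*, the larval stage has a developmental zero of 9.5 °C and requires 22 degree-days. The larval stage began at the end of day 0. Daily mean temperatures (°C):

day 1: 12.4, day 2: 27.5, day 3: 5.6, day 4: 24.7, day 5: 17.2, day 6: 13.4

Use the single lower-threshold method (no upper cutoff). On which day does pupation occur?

day 4

Daily DD above 9.5 °C: 2.9, 18.0, 0.0, 15.2, 7.7, 3.9.
Cumulative: 2.9, 20.9, 20.9, 36.1, 43.8, 47.7.
The total first reaches 22 DD on day 4.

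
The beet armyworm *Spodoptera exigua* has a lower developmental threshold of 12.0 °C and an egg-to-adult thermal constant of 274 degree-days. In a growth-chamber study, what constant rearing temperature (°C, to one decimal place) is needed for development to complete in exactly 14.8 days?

Required daily accumulation = 274 / 14.8 = 18.514 DD/day.
T = T_base + 18.514 = 12.0 + 18.514 = 30.514 ≈ 30.5 °C.

30.5 °C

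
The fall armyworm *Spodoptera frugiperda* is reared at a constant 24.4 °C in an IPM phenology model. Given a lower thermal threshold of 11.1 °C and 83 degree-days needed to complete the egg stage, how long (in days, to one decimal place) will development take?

Daily accumulation = 24.4 − 11.1 = 13.3 DD/day.
Duration = 83 / 13.3 = 6.241 ≈ 6.2 days.

6.2 days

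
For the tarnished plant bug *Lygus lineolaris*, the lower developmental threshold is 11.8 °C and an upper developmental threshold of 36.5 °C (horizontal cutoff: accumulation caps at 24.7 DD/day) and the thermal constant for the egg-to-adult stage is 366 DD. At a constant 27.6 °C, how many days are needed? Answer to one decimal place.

23.2 days

Daily accumulation = 27.6 − 11.8 = 15.8 DD/day.
Duration = 366 / 15.8 = 23.165 ≈ 23.2 days.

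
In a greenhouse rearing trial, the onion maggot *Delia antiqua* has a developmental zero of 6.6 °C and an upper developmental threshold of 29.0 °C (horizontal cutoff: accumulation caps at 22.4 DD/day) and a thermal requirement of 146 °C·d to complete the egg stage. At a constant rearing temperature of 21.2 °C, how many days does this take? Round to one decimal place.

10.0 days

Daily accumulation = 21.2 − 6.6 = 14.6 DD/day.
Duration = 146 / 14.6 = 10.000 ≈ 10.0 days.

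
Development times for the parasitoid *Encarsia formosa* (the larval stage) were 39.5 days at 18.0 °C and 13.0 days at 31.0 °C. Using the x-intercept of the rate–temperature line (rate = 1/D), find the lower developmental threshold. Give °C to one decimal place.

Equal thermal constants: D₁(T₁ − T_b) = D₂(T₂ − T_b).
39.5·(18.0 − T_b) = 13.0·(31.0 − T_b)
T_b = (39.5·18.0 − 13.0·31.0) / (39.5 − 13.0) = 308.00 / 26.5 = 11.623 °C ≈ 11.6 °C.

11.6 °C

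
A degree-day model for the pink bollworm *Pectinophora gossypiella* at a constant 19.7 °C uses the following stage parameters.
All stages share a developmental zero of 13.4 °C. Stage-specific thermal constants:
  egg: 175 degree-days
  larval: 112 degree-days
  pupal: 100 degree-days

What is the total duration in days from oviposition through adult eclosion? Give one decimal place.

Daily accumulation at 19.7 °C = 19.7 − 13.4 = 6.3 DD/day.
Total K = 175 + 112 + 100 = 387 DD.
Total duration = 387 / 6.3 = 61.429 ≈ 61.4 days.

61.4 days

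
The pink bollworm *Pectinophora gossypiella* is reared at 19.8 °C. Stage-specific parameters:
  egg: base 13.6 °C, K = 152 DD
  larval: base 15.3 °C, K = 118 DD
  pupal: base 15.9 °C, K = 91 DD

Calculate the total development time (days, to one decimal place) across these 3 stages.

74.1 days

egg: 152 / (19.8 − 13.6) = 152 / 6.2 = 24.516 d.
larval: 118 / (19.8 − 15.3) = 118 / 4.5 = 26.222 d.
pupal: 91 / (19.8 − 15.9) = 91 / 3.9 = 23.333 d.
Sum = 74.072 ≈ 74.1 days.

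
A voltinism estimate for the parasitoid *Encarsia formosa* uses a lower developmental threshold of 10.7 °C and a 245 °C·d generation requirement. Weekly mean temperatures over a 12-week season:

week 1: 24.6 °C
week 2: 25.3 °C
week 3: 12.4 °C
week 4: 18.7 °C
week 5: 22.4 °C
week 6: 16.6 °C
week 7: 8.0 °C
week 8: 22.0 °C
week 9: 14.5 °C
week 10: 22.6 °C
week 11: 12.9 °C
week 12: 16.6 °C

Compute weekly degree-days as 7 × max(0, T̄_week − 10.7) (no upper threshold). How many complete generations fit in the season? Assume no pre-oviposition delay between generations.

Weekly DD (7 × max(0, T̄ − 10.7)): 97.3, 102.2, 11.9, 56.0, 81.9, 41.3, 0.0, 79.1, 26.6, 83.3, 15.4, 41.3.
Season total = 636.3 DD.
Complete generations = ⌊636.3 / 245⌋ = 2.

2 generations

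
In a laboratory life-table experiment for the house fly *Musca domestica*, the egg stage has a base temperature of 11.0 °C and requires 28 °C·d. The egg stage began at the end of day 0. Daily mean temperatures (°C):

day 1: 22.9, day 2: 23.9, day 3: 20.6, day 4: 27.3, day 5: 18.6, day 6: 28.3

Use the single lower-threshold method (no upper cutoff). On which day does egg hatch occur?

day 3

Daily DD above 11.0 °C: 11.9, 12.9, 9.6, 16.3, 7.6, 17.3.
Cumulative: 11.9, 24.8, 34.4, 50.7, 58.3, 75.6.
The total first reaches 28 DD on day 3.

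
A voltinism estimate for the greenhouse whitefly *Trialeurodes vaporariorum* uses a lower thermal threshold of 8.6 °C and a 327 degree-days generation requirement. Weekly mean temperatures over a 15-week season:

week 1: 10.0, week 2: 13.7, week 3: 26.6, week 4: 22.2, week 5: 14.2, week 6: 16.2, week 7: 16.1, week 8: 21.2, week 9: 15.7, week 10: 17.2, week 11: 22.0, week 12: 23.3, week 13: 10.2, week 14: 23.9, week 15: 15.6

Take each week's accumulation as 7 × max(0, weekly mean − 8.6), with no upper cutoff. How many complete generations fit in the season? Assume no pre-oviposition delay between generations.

2 generations

Weekly DD (7 × max(0, T̄ − 8.6)): 9.8, 35.7, 126.0, 95.2, 39.2, 53.2, 52.5, 88.2, 49.7, 60.2, 93.8, 102.9, 11.2, 107.1, 49.0.
Season total = 973.7 DD.
Complete generations = ⌊973.7 / 327⌋ = 2.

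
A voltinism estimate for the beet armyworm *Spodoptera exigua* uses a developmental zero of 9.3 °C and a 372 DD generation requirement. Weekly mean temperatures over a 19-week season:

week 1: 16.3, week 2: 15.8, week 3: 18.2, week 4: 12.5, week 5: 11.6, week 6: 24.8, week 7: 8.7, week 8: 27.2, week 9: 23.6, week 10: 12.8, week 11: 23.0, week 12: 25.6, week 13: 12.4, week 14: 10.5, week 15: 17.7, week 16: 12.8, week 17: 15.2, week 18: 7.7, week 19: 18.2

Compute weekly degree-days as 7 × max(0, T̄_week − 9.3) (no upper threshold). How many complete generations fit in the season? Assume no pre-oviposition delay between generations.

2 generations

Weekly DD (7 × max(0, T̄ − 9.3)): 49.0, 45.5, 62.3, 22.4, 16.1, 108.5, 0.0, 125.3, 100.1, 24.5, 95.9, 114.1, 21.7, 8.4, 58.8, 24.5, 41.3, 0.0, 62.3.
Season total = 980.7 DD.
Complete generations = ⌊980.7 / 372⌋ = 2.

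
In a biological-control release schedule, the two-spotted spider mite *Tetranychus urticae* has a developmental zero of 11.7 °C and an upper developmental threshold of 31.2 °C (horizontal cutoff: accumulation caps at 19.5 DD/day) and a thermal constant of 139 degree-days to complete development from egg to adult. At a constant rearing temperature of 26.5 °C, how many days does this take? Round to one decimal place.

Daily accumulation = 26.5 − 11.7 = 14.8 DD/day.
Duration = 139 / 14.8 = 9.392 ≈ 9.4 days.

9.4 days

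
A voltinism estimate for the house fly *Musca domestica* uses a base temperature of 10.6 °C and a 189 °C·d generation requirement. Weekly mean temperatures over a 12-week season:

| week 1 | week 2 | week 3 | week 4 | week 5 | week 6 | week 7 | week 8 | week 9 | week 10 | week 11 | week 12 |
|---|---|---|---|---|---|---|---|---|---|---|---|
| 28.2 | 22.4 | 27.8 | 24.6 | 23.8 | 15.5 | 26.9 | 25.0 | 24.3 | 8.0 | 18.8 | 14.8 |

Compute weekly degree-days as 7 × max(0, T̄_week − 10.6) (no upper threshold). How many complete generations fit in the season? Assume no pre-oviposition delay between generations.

5 generations

Weekly DD (7 × max(0, T̄ − 10.6)): 123.2, 82.6, 120.4, 98.0, 92.4, 34.3, 114.1, 100.8, 95.9, 0.0, 57.4, 29.4.
Season total = 948.5 DD.
Complete generations = ⌊948.5 / 189⌋ = 5.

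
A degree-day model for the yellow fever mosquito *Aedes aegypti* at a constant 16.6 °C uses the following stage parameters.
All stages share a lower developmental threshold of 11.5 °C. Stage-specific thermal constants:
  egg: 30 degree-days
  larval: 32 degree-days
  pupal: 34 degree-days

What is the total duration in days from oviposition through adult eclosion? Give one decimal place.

Daily accumulation at 16.6 °C = 16.6 − 11.5 = 5.1 DD/day.
Total K = 30 + 32 + 34 = 96 DD.
Total duration = 96 / 5.1 = 18.824 ≈ 18.8 days.

18.8 days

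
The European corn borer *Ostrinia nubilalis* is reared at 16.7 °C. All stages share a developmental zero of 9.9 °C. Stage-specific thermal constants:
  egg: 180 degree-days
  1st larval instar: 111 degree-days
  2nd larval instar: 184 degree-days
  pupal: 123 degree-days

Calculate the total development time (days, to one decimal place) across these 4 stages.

Daily accumulation at 16.7 °C = 16.7 − 9.9 = 6.8 DD/day.
Total K = 180 + 111 + 184 + 123 = 598 DD.
Total duration = 598 / 6.8 = 87.941 ≈ 87.9 days.

87.9 days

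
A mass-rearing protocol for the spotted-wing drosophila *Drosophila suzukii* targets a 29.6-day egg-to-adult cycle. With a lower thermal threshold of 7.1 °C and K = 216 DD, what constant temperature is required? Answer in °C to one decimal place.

Required daily accumulation = 216 / 29.6 = 7.297 DD/day.
T = T_base + 7.297 = 7.1 + 7.297 = 14.397 ≈ 14.4 °C.

14.4 °C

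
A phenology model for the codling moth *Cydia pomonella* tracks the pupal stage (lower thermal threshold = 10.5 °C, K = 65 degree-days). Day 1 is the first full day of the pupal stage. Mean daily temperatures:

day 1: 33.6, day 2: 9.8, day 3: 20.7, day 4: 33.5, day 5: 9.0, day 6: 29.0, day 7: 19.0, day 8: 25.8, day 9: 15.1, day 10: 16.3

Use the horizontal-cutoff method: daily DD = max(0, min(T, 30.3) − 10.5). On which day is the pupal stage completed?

day 6

Daily DD above 10.5 °C (capped at 19.8): 19.8, 0.0, 10.2, 19.8, 0.0, 18.5, 8.5, 15.3, 4.6, 5.8.
Cumulative: 19.8, 19.8, 30.0, 49.8, 49.8, 68.3, 76.8, 92.1, 96.7, 102.5.
The total first reaches 65 DD on day 6.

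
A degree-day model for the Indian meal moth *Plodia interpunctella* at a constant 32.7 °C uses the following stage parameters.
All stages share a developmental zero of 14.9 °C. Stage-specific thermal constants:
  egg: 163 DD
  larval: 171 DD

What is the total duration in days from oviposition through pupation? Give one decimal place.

18.8 days

Daily accumulation at 32.7 °C = 32.7 − 14.9 = 17.8 DD/day.
Total K = 163 + 171 = 334 DD.
Total duration = 334 / 17.8 = 18.764 ≈ 18.8 days.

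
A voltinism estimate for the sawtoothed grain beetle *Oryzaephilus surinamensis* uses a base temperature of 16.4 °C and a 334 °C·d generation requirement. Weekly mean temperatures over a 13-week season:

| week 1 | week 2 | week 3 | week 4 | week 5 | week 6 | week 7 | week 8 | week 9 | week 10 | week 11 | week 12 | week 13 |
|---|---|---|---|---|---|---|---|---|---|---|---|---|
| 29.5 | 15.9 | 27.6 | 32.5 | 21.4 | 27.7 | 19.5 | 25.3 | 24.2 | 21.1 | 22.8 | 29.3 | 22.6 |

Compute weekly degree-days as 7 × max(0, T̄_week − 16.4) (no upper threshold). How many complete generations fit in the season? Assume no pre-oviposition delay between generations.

Weekly DD (7 × max(0, T̄ − 16.4)): 91.7, 0.0, 78.4, 112.7, 35.0, 79.1, 21.7, 62.3, 54.6, 32.9, 44.8, 90.3, 43.4.
Season total = 746.9 DD.
Complete generations = ⌊746.9 / 334⌋ = 2.

2 generations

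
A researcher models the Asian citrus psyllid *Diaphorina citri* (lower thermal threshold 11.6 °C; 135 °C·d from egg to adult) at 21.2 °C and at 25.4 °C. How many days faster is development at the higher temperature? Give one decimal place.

4.3 days

At 21.2 °C: 135 / (21.2 − 11.6) = 135 / 9.6 = 14.062 d.
At 25.4 °C: 135 / (25.4 − 11.6) = 135 / 13.8 = 9.783 d.
Difference = |14.062 − 9.783| = 4.280 ≈ 4.3 days.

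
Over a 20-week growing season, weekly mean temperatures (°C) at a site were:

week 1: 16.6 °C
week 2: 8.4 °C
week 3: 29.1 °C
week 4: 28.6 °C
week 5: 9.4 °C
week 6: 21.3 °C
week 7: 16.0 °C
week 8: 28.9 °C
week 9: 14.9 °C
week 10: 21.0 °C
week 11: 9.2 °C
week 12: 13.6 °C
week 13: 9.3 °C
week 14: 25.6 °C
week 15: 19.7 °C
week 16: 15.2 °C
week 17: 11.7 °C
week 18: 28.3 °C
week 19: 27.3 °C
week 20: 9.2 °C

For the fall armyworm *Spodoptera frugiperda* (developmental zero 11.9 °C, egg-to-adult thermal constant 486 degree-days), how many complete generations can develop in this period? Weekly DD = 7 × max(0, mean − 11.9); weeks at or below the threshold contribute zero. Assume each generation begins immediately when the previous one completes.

2 generations

Weekly DD (7 × max(0, T̄ − 11.9)): 32.9, 0.0, 120.4, 116.9, 0.0, 65.8, 28.7, 119.0, 21.0, 63.7, 0.0, 11.9, 0.0, 95.9, 54.6, 23.1, 0.0, 114.8, 107.8, 0.0.
Season total = 976.5 DD.
Complete generations = ⌊976.5 / 486⌋ = 2.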